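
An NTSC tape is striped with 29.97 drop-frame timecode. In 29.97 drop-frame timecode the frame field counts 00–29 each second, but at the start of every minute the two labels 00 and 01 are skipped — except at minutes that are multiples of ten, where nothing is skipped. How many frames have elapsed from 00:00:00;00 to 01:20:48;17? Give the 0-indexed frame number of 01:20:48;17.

As if non-drop at 30 labels/s: (1 × 3600 + 20 × 60 + 48) × 30 + 17 = 145457.
Minute boundaries passed: 80; those not divisible by 10: 80 − 8 = 72; dropped labels = 2 × 72 = 144.
Actual frame index = 145457 − 144 = 145313.

145313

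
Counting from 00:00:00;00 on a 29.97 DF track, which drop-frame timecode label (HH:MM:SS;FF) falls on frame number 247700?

Ten DF minutes hold 17982 frames, so frame 247700 lies in block 13 (frames 233766–251747) with 13934 frames into that block.
The block's first minute is 1800 frames and the rest 1798 each; 13934 frames reaches minute 7, so 13 × 18 + 7 × 2 = 248 labels have been skipped so far.
Adding those back, label number 247700 + 248 = 247948 at 30 labels/s is 8264 s + 28 f = 2 h 17 min 44 s frame 28, i.e. 02:17:44;28.

02:17:44;28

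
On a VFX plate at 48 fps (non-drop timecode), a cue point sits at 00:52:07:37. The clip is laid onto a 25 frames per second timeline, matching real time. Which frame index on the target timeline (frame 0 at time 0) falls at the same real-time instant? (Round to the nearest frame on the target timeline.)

Source frame index: (0×3600 + 52×60 + 7) × 48 + 37 = 150133.
Real time: 150133 / (48) = 150133/48 s.
Target frame: (150133/48) × (25) = 3753325/48 ≈ 78194.271 → 78194.

frame 78194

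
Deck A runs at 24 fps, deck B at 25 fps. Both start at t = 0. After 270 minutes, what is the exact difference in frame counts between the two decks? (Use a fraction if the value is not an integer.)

270 min = 16200 s.
A emits 24 × 16200 = 388800 frames; B emits 25 × 16200 = 405000.
Difference = 16200 frames; B is ahead of A.

16200 frames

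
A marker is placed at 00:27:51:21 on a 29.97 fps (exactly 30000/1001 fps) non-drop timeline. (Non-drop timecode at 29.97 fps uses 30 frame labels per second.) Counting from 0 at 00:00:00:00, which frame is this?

frame 50151

Total seconds to the label: (0 × 3600 + 27 × 60 + 51) = 1671.
Frame index = 1671 × 30 + 21 = 50151.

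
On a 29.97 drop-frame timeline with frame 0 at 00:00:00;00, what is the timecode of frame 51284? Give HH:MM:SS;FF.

Ten DF minutes hold 17982 frames, so frame 51284 lies in block 2 (frames 35964–53945) with 15320 frames into that block.
The block's first minute is 1800 frames and the rest 1798 each; 15320 frames reaches minute 8, so 2 × 18 + 8 × 2 = 52 labels have been skipped so far.
Adding those back, label number 51284 + 52 = 51336 at 30 labels/s is 1711 s + 6 f = 0 h 28 min 31 s frame 6, i.e. 00:28:31;06.

00:28:31;06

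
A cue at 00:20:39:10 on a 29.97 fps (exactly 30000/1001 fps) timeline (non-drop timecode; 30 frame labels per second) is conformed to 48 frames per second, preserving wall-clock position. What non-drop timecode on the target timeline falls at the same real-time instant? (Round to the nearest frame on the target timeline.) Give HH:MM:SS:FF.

Source frame index: (0×3600 + 20×60 + 39) × 30 + 10 = 37180.
Real time: 37180 / (30000/1001) = 1860859/1500 s.
Target frame: (1860859/1500) × (48) = 7443436/125 ≈ 59547.488 → 59547.
At 48 labels/s: frame 59547 → 00:20:40:27.

00:20:40:27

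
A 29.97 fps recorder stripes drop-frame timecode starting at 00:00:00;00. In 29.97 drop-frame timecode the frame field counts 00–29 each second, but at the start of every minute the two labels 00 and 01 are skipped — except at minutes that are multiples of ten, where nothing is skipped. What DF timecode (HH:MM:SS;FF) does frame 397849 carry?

03:41:14;27

Each 10-minute DF block holds 10 × 60 × 30 − 9 × 2 = 17982 frames. 397849 ÷ 17982 → 22 full blocks, remainder 2245.
Within the partial block the first minute is 1800 frames and each further minute 1798, so 1 further minute boundary passed. Total skipped labels = 18 × 22 + 2 × 1 = 398.
Non-drop label index = 397849 + 398 = 398247; at 30 labels/s that is 03:41:14:27, i.e. DF 03:41:14;27.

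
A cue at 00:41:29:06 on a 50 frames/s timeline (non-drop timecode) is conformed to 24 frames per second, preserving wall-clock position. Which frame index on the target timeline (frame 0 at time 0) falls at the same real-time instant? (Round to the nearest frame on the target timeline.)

frame 59739

Source frame index: (0×3600 + 41×60 + 29) × 50 + 6 = 124456.
Real time: 124456 / (50) = 62228/25 s.
Target frame: (62228/25) × (24) = 1493472/25 ≈ 59738.880 → 59739.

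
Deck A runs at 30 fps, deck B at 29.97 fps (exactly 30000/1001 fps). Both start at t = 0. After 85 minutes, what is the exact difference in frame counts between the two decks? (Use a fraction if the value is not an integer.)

153000/1001 frames

85 min = 5100 s.
A emits 30 × 5100 = 153000 frames; B emits 30000/1001 × 5100 = 153000000/1001.
Difference = 153000/1001 frames (≈ 152.8472); B is behind A.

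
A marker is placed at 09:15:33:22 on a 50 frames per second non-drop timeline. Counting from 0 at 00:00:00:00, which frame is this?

Total seconds to the label: (9 × 3600 + 15 × 60 + 33) = 33333.
Frame index = 33333 × 50 + 22 = 1666672.

frame 1666672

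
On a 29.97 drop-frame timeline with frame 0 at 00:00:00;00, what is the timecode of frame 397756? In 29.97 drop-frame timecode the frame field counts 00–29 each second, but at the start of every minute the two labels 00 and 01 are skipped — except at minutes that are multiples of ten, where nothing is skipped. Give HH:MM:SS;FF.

Each 10-minute DF block holds 10 × 60 × 30 − 9 × 2 = 17982 frames. 397756 ÷ 17982 → 22 full blocks, remainder 2152.
Within the partial block the first minute is 1800 frames and each further minute 1798, so 1 further minute boundary passed. Total skipped labels = 18 × 22 + 2 × 1 = 398.
Non-drop label index = 397756 + 398 = 398154; at 30 labels/s that is 03:41:11:24, i.e. DF 03:41:11;24.

03:41:11;24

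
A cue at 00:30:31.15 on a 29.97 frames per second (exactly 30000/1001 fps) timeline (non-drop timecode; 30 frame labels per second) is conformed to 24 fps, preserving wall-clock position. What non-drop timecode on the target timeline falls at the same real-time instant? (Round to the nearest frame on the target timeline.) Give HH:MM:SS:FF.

00:30:33:08

Source frame index: (0×3600 + 30×60 + 31) × 30 + 15 = 54945.
Real time: 54945 / (30000/1001) = 3666663/2000 s.
Target frame: (3666663/2000) × (24) = 10999989/250 ≈ 43999.956 → 44000.
At 24 labels/s: frame 44000 → 00:30:33:08.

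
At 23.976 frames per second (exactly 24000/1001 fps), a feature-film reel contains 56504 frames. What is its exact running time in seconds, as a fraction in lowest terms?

7070063/3000 seconds

Running time = 56504 ÷ (24000/1001) = 56504 × 1001/24000 = 7070063/3000 s.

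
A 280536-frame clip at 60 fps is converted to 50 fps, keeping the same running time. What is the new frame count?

Target frames = source frames × (target rate / source rate) = 280536 × (50)/(60) = 280536 × 5/6 = 233780.

233780 frames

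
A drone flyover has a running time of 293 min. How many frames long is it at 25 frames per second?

293 min = 17580 s.
Frames = 17580 × 25 = 439500.

439500 frames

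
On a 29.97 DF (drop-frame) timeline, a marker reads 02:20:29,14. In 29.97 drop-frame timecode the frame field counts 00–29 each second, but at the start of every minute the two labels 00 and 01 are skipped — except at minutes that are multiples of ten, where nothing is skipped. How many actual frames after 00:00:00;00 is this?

252632

As if non-drop at 30 labels/s: (2 × 3600 + 20 × 60 + 29) × 30 + 14 = 252884.
Minute boundaries passed: 140; those not divisible by 10: 140 − 14 = 126; dropped labels = 2 × 126 = 252.
Actual frame index = 252884 − 252 = 252632.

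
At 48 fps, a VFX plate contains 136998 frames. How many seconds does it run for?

Running time = 136998 / (48) = 2854.125 s.

2854.125 seconds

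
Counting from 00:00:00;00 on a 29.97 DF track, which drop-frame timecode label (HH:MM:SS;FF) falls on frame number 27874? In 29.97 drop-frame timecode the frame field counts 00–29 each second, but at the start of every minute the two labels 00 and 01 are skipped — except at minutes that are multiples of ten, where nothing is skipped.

Each 10-minute DF block holds 10 × 60 × 30 − 9 × 2 = 17982 frames. 27874 ÷ 17982 → 1 full block, remainder 9892.
Within the partial block the first minute is 1800 frames and each further minute 1798, so 5 further minute boundaries passed. Total skipped labels = 18 × 1 + 2 × 5 = 28.
Non-drop label index = 27874 + 28 = 27902; at 30 labels/s that is 00:15:30:02, i.e. DF 00:15:30;02.

00:15:30;02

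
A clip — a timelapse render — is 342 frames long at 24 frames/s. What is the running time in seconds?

Running time = 342 / (24) = 14.25 s.

14.25 seconds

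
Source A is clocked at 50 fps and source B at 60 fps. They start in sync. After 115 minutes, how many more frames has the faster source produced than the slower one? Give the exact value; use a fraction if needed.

69000 frames

115 min = 6900 s.
A emits 50 × 6900 = 345000 frames; B emits 60 × 6900 = 414000.
Difference = 69000 frames; B is ahead of A.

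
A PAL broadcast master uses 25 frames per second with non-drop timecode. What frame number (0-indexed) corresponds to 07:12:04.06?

Total seconds to the label: (7 × 3600 + 12 × 60 + 4) = 25924.
Frame index = 25924 × 25 + 6 = 648106.

frame 648106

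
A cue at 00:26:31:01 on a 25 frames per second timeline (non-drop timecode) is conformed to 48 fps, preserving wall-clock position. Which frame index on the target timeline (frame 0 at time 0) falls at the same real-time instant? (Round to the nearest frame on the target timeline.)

Source frame index: (0×3600 + 26×60 + 31) × 25 + 1 = 39776.
Real time: 39776 / (25) = 39776/25 s.
Target frame: (39776/25) × (48) = 1909248/25 ≈ 76369.920 → 76370.

frame 76370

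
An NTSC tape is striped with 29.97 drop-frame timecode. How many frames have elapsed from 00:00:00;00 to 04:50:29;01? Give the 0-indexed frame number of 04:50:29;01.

522349

As if non-drop at 30 labels/s: (4 × 3600 + 50 × 60 + 29) × 30 + 1 = 522871.
Minute boundaries passed: 290; those not divisible by 10: 290 − 29 = 261; dropped labels = 2 × 261 = 522.
Actual frame index = 522871 − 522 = 522349.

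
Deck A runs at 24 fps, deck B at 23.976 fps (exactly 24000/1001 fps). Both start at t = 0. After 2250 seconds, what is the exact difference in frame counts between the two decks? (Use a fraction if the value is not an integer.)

54000/1001 frames

A emits 24 × 2250 = 54000 frames; B emits 24000/1001 × 2250 = 54000000/1001.
Difference = 54000/1001 frames (≈ 53.9461); B is behind A.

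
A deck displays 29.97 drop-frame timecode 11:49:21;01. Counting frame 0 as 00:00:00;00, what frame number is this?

1275553

As if non-drop at 30 labels/s: (11 × 3600 + 49 × 60 + 21) × 30 + 1 = 1276831.
Minute boundaries passed: 709; those not divisible by 10: 709 − 70 = 639; dropped labels = 2 × 639 = 1278.
Actual frame index = 1276831 − 1278 = 1275553.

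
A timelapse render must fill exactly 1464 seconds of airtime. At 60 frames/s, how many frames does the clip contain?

87840 frames

Frames = 1464 × 60 = 87840.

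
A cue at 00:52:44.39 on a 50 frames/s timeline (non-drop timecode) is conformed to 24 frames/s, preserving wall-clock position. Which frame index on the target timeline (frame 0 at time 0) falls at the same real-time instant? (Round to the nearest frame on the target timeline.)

Source frame index: (0×3600 + 52×60 + 44) × 50 + 39 = 158239.
Real time: 158239 / (50) = 158239/50 s.
Target frame: (158239/50) × (24) = 1898868/25 ≈ 75954.720 → 75955.

frame 75955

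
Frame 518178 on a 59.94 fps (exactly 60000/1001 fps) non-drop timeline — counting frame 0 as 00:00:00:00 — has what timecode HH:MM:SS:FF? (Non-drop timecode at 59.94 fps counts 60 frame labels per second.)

518178 ÷ 60 = 8636 full seconds, remainder 18 frames.
8636 s = 2 h 23 min 56 s.
Timecode: 02:23:56:18.

02:23:56:18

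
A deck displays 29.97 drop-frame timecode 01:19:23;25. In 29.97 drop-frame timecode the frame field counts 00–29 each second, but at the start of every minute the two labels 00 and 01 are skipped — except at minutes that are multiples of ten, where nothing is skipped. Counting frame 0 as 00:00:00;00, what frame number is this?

As if non-drop at 30 labels/s: (1 × 3600 + 19 × 60 + 23) × 30 + 25 = 142915.
Minute boundaries passed: 79; those not divisible by 10: 79 − 7 = 72; dropped labels = 2 × 72 = 144.
Actual frame index = 142915 − 144 = 142771.

142771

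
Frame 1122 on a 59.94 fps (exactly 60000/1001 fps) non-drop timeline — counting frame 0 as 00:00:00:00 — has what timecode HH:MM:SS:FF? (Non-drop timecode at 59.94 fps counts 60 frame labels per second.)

00:00:18:42

1122 ÷ 60 = 18 full seconds, remainder 42 frames.
18 s = 0 h 0 min 18 s.
Timecode: 00:00:18:42.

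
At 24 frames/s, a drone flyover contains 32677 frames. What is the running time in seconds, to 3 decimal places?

Running time = 32677 × 1/24 = 32677/24 s ≈ 1361.542 s.

1361.542 seconds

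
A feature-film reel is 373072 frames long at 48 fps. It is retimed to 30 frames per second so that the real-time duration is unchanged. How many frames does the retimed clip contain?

Target frames = source frames × (target rate / source rate) = 373072 × (30)/(48) = 373072 × 5/8 = 233170.

233170 frames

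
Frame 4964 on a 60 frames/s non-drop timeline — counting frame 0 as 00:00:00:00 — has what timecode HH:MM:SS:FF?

4964 ÷ 60 = 82 full seconds, remainder 44 frames.
82 s = 0 h 1 min 22 s.
Timecode: 00:01:22:44.

00:01:22:44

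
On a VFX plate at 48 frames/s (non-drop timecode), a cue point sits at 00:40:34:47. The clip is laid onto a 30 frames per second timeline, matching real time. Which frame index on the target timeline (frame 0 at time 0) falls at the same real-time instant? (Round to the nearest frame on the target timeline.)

Source frame index: (0×3600 + 40×60 + 34) × 48 + 47 = 116879.
Real time: 116879 / (48) = 116879/48 s.
Target frame: (116879/48) × (30) = 584395/8 ≈ 73049.375 → 73049.

frame 73049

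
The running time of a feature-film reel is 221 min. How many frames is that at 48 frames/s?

221 min = 13260 s.
Frames = 13260 × 48 = 636480.

636480 frames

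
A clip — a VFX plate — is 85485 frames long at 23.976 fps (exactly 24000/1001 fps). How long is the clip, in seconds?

3565.436875 seconds

Running time = 85485 / (24000/1001) = 3565.436875 s.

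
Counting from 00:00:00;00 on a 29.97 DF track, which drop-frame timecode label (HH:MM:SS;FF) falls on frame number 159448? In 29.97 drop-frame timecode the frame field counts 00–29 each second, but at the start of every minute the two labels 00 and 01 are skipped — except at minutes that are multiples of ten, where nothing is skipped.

Ten DF minutes hold 17982 frames, so frame 159448 lies in block 8 (frames 143856–161837) with 15592 frames into that block.
The block's first minute is 1800 frames and the rest 1798 each; 15592 frames reaches minute 8, so 8 × 18 + 8 × 2 = 160 labels have been skipped so far.
Adding those back, label number 159448 + 160 = 159608 at 30 labels/s is 5320 s + 8 f = 1 h 28 min 40 s frame 8, i.e. 01:28:40;08.

01:28:40;08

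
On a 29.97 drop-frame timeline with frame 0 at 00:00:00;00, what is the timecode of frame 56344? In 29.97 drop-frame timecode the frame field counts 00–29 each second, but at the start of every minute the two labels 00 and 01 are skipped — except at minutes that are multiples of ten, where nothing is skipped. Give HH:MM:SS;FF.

Each 10-minute DF block holds 10 × 60 × 30 − 9 × 2 = 17982 frames. 56344 ÷ 17982 → 3 full blocks, remainder 2398.
Within the partial block the first minute is 1800 frames and each further minute 1798, so 1 further minute boundary passed. Total skipped labels = 18 × 3 + 2 × 1 = 56.
Non-drop label index = 56344 + 56 = 56400; at 30 labels/s that is 00:31:20:00, i.e. DF 00:31:20;00.

00:31:20;00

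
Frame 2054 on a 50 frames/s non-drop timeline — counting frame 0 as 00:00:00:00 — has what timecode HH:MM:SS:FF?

00:00:41:04

2054 ÷ 50 = 41 full seconds, remainder 4 frames.
41 s = 0 h 0 min 41 s.
Timecode: 00:00:41:04.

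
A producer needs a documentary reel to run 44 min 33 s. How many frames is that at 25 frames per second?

44 min 33 s = 2673 s.
Frames = 2673 × 25 = 66825.

66825 frames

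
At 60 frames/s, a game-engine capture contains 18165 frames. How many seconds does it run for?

302.75 seconds

Running time = 18165 / (60) = 302.75 s.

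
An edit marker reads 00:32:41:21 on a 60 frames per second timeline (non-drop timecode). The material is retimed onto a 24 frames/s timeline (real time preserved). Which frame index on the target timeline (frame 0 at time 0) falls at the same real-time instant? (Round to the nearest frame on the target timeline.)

frame 47072

Source frame index: (0×3600 + 32×60 + 41) × 60 + 21 = 117681.
Real time: 117681 / (60) = 39227/20 s.
Target frame: (39227/20) × (24) = 235362/5 ≈ 47072.400 → 47072.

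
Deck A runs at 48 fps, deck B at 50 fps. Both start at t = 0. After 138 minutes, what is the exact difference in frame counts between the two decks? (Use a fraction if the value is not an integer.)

16560 frames

138 min = 8280 s.
A emits 48 × 8280 = 397440 frames; B emits 50 × 8280 = 414000.
Difference = 16560 frames; B is ahead of A.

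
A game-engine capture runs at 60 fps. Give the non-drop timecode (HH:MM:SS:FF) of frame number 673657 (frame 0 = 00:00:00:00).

03:07:07:37

673657 ÷ 60 = 11227 full seconds, remainder 37 frames.
11227 s = 3 h 7 min 7 s.
Timecode: 03:07:07:37.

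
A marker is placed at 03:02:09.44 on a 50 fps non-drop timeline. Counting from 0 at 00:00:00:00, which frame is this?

Total seconds to the label: (3 × 3600 + 2 × 60 + 9) = 10929.
Frame index = 10929 × 50 + 44 = 546494.

frame 546494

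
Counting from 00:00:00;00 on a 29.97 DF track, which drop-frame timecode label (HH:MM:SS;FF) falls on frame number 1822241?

Ten DF minutes hold 17982 frames, so frame 1822241 lies in block 101 (frames 1816182–1834163) with 6059 frames into that block.
The block's first minute is 1800 frames and the rest 1798 each; 6059 frames reaches minute 3, so 101 × 18 + 3 × 2 = 1824 labels have been skipped so far.
Adding those back, label number 1822241 + 1824 = 1824065 at 30 labels/s is 60802 s + 5 f = 16 h 53 min 22 s frame 5, i.e. 16:53:22;05.

16:53:22;05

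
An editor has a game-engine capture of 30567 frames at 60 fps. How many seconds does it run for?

509.45 seconds

Running time = 30567 / (60) = 509.45 s.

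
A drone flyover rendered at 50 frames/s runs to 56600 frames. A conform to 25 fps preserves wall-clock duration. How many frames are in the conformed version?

28300 frames

Frames at target rate = 56600 × (25) / (50) = 28300.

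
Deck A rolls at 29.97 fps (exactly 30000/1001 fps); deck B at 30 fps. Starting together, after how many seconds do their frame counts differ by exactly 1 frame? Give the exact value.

The gap grows by |30 − 30000/1001| = 30/1001 frames per second.
Time for a 1-frame gap: 1 ÷ (30/1001) = 1001/30 s.

1001/30 seconds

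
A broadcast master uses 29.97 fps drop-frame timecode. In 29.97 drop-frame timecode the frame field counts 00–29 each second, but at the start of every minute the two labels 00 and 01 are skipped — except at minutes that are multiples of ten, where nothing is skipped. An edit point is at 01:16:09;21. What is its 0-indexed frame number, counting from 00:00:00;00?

136953

As if non-drop at 30 labels/s: (1 × 3600 + 16 × 60 + 9) × 30 + 21 = 137091.
Minute boundaries passed: 76; those not divisible by 10: 76 − 7 = 69; dropped labels = 2 × 69 = 138.
Actual frame index = 137091 − 138 = 136953.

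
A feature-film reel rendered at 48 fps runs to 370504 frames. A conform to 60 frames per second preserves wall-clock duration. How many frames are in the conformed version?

463130 frames

Frames at target rate = 370504 × (60) / (48) = 463130.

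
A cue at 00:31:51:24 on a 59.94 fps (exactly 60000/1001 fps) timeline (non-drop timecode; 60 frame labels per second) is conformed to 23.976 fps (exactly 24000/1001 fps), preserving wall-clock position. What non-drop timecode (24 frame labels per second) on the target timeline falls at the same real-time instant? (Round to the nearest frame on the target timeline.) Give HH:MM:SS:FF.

00:31:51:10

Source frame index: (0×3600 + 31×60 + 51) × 60 + 24 = 114684.
Real time: 114684 / (60000/1001) = 9566557/5000 s.
Target frame: (9566557/5000) × (24000/1001) = 229368/5 ≈ 45873.600 → 45874.
At 24 labels/s: frame 45874 → 00:31:51:10.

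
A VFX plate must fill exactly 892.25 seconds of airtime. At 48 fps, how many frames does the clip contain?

42828 frames

Frames = 892.25 × 48 = 42828.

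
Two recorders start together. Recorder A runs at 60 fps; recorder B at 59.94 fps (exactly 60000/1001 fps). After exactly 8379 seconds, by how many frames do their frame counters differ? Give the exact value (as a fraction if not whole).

71820/143 frames

A emits 60 × 8379 = 502740 frames; B emits 60000/1001 × 8379 = 71820000/143.
Difference = 71820/143 frames (≈ 502.2378); B is behind A.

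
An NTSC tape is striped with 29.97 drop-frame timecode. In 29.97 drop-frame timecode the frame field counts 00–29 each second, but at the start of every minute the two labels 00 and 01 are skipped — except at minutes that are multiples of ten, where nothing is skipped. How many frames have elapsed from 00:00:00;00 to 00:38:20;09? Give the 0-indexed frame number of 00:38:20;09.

68939

Complete 10-minute blocks: 3, each 17982 frames → 53946.
Remaining 8 whole minutes in the current block: 1800 + 7 × 1798 = 14386 frames.
Within the current minute: 20 × 30 + 9 − 2 = 607 (labels ;00/;01 skipped at this minute). Total = 53946 + 14386 + 607 = 68939.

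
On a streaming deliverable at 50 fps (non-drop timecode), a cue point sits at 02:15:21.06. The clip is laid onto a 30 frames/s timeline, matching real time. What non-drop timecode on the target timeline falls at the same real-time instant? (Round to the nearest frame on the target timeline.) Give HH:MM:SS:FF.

02:15:21:04

Source frame index: (2×3600 + 15×60 + 21) × 50 + 6 = 406056.
Real time: 406056 / (50) = 203028/25 s.
Target frame: (203028/25) × (30) = 1218168/5 ≈ 243633.600 → 243634.
At 30 labels/s: frame 243634 → 02:15:21:04.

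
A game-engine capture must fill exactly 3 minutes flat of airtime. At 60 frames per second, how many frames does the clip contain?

3 min = 180 s.
Frames = 180 × 60 = 10800.

10800 frames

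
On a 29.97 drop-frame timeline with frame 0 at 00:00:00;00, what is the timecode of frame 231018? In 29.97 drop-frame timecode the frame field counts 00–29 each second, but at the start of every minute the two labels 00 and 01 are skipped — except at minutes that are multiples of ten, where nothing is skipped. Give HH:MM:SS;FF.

02:08:28;10

Ten DF minutes hold 17982 frames, so frame 231018 lies in block 12 (frames 215784–233765) with 15234 frames into that block.
The block's first minute is 1800 frames and the rest 1798 each; 15234 frames reaches minute 8, so 12 × 18 + 8 × 2 = 232 labels have been skipped so far.
Adding those back, label number 231018 + 232 = 231250 at 30 labels/s is 7708 s + 10 f = 2 h 8 min 28 s frame 10, i.e. 02:08:28;10.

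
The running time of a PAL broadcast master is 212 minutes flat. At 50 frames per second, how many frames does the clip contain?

212 min = 12720 s.
Frames = 12720 × 50 = 636000.

636000 frames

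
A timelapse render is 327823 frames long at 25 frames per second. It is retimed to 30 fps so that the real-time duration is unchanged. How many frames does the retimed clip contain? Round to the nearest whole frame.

Frames at target rate = 327823 × (30) / (25) = 1966938/5 ≈ 393387.600.
Nearest whole frame: 393388.

393388 frames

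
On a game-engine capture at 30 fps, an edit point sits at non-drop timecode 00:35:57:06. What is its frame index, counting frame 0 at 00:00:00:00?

frame 64716

Total seconds to the label: (0 × 3600 + 35 × 60 + 57) = 2157.
Frame index = 2157 × 30 + 6 = 64716.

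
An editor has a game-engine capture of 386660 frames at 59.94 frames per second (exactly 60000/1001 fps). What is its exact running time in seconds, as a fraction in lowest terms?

19352333/3000 seconds

Running time = 386660 ÷ (60000/1001) = 386660 × 1001/60000 = 19352333/3000 s.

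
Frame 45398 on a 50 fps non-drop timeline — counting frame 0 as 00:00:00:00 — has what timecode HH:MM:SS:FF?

45398 ÷ 50 = 907 full seconds, remainder 48 frames.
907 s = 0 h 15 min 7 s.
Timecode: 00:15:07:48.

00:15:07:48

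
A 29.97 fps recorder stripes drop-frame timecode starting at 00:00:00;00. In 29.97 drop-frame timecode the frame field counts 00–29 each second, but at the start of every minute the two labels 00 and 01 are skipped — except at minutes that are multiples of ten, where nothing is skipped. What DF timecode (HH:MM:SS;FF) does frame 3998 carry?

Ten DF minutes hold 17982 frames, so frame 3998 lies in block 0 (frames 0–17981) with 3998 frames into that block.
The block's first minute is 1800 frames and the rest 1798 each; 3998 frames reaches minute 2, so 0 × 18 + 2 × 2 = 4 labels have been skipped so far.
Adding those back, label number 3998 + 4 = 4002 at 30 labels/s is 133 s + 12 f = 0 h 2 min 13 s frame 12, i.e. 00:02:13;12.

00:02:13;12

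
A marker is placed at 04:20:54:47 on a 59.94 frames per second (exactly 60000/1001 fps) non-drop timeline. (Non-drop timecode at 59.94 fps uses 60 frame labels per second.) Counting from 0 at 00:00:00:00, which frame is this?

Total seconds to the label: (4 × 3600 + 20 × 60 + 54) = 15654.
Frame index = 15654 × 60 + 47 = 939287.

frame 939287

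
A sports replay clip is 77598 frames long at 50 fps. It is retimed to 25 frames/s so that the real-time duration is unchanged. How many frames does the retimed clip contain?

Target frames = source frames × (target rate / source rate) = 77598 × (25)/(50) = 77598 × 1/2 = 38799.

38799 frames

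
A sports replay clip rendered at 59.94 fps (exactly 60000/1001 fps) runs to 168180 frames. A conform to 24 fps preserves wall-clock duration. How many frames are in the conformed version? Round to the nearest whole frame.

Frames at target rate = 168180 × (24) / (60000/1001) = 8417409/125 ≈ 67339.272.
Nearest whole frame: 67339.

67339 frames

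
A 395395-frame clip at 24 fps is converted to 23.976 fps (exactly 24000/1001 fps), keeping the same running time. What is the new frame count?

Target frames = source frames × (target rate / source rate) = 395395 × (24000/1001)/(24) = 395395 × 1000/1001 = 395000.

395000 frames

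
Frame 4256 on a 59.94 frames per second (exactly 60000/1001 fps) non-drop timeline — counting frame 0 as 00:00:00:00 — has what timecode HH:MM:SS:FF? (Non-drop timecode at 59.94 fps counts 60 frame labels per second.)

00:01:10:56

4256 ÷ 60 = 70 full seconds, remainder 56 frames.
70 s = 0 h 1 min 10 s.
Timecode: 00:01:10:56.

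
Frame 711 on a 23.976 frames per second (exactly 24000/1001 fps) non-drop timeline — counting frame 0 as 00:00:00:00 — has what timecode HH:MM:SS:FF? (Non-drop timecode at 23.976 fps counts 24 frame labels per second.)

00:00:29:15

711 ÷ 24 = 29 full seconds, remainder 15 frames.
29 s = 0 h 0 min 29 s.
Timecode: 00:00:29:15.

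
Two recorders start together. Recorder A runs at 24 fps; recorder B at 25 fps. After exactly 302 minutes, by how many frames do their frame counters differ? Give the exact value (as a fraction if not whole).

18120 frames

302 min = 18120 s.
A emits 24 × 18120 = 434880 frames; B emits 25 × 18120 = 453000.
Difference = 18120 frames; B is ahead of A.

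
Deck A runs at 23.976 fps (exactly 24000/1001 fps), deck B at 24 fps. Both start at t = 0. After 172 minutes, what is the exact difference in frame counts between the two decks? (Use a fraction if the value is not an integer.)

172 min = 10320 s.
A emits 24000/1001 × 10320 = 247680000/1001 frames; B emits 24 × 10320 = 247680.
Difference = 247680/1001 frames (≈ 247.4326); B is ahead of A.

247680/1001 frames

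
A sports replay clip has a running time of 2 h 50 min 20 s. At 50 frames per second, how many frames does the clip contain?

2 h 50 min 20 s = 10220 s.
Frames = 10220 × 50 = 511000.

511000 frames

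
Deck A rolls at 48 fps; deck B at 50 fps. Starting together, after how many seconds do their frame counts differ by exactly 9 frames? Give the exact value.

4.5 seconds

The gap grows by |50 − 48| = 2 frames per second.
Time for a 9-frame gap: 9 ÷ (2) = 4.5 s.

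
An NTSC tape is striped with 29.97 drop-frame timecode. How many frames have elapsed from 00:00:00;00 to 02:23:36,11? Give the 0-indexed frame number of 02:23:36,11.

Complete 10-minute blocks: 14, each 17982 frames → 251748.
Remaining 3 whole minutes in the current block: 1800 + 2 × 1798 = 5396 frames.
Within the current minute: 36 × 30 + 11 − 2 = 1089 (labels ;00/;01 skipped at this minute). Total = 251748 + 5396 + 1089 = 258233.

258233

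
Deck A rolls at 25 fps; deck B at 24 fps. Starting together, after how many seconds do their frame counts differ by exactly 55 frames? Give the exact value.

The gap grows by |24 − 25| = 1 frame per second.
Time for a 55-frame gap: 55 ÷ (1) = 55 s.

55 seconds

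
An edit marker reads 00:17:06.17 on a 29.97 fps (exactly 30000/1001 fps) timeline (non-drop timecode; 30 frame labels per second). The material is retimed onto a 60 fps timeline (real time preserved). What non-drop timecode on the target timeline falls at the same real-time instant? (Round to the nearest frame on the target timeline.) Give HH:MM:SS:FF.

00:17:07:36

Source frame index: (0×3600 + 17×60 + 6) × 30 + 17 = 30797.
Real time: 30797 / (30000/1001) = 30827797/30000 s.
Target frame: (30827797/30000) × (60) = 30827797/500 ≈ 61655.594 → 61656.
At 60 labels/s: frame 61656 → 00:17:07:36.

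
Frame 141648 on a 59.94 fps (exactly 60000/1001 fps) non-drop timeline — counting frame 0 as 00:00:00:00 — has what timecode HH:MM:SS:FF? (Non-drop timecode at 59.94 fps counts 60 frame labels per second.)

00:39:20:48

141648 ÷ 60 = 2360 full seconds, remainder 48 frames.
2360 s = 0 h 39 min 20 s.
Timecode: 00:39:20:48.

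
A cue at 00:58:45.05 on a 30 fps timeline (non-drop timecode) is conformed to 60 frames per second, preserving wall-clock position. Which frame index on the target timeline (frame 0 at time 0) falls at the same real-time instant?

frame 211510

Source frame index: (0×3600 + 58×60 + 45) × 30 + 5 = 105755.
Real time: 105755 / (30) = 21151/6 s.
Target frame: (21151/6) × (60) = 211510.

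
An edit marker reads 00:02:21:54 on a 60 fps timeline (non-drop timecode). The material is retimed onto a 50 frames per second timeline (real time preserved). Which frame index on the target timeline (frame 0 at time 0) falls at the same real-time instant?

Source frame index: (0×3600 + 2×60 + 21) × 60 + 54 = 8514.
Real time: 8514 / (60) = 1419/10 s.
Target frame: (1419/10) × (50) = 7095.

frame 7095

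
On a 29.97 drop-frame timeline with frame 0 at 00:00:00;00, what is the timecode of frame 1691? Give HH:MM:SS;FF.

00:00:56;11

Each 10-minute DF block holds 10 × 60 × 30 − 9 × 2 = 17982 frames. 1691 ÷ 17982 → 0 full blocks, remainder 1691.
Within the partial block the first minute is 1800 frames and each further minute 1798, so 0 further minute boundaries passed. Total skipped labels = 18 × 0 + 2 × 0 = 0.
Non-drop label index = 1691 + 0 = 1691; at 30 labels/s that is 00:00:56:11, i.e. DF 00:00:56;11.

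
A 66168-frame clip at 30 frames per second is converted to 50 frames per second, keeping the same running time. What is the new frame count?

110280 frames

Target frames = source frames × (target rate / source rate) = 66168 × (50)/(30) = 66168 × 5/3 = 110280.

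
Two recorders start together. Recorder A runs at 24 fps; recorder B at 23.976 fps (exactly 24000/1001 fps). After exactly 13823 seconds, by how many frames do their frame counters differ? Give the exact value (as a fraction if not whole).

331752/1001 frames

A emits 24 × 13823 = 331752 frames; B emits 24000/1001 × 13823 = 331752000/1001.
Difference = 331752/1001 frames (≈ 331.4206); B is behind A.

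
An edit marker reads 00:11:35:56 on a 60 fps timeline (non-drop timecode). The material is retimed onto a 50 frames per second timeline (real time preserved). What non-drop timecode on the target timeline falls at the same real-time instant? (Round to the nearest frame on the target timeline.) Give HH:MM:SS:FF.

00:11:35:47

Source frame index: (0×3600 + 11×60 + 35) × 60 + 56 = 41756.
Real time: 41756 / (60) = 10439/15 s.
Target frame: (10439/15) × (50) = 104390/3 ≈ 34796.667 → 34797.
At 50 labels/s: frame 34797 → 00:11:35:47.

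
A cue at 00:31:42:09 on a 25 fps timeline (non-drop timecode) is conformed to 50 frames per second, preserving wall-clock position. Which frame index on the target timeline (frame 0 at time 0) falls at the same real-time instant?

frame 95118

Source frame index: (0×3600 + 31×60 + 42) × 25 + 9 = 47559.
Real time: 47559 / (25) = 47559/25 s.
Target frame: (47559/25) × (50) = 95118.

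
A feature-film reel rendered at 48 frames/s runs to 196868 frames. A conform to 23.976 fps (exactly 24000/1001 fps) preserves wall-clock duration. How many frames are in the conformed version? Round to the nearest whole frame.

98336 frames

Frames at target rate = 196868 × (24000/1001) / (48) = 14062000/143 ≈ 98335.664.
Nearest whole frame: 98336.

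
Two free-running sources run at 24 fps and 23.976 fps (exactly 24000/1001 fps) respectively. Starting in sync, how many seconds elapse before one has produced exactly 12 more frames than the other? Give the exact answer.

The gap grows by |24000/1001 − 24| = 24/1001 frames per second.
Time for a 12-frame gap: 12 ÷ (24/1001) = 500.5 s.

500.5 seconds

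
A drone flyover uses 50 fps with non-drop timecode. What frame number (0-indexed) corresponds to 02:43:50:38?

Total seconds to the label: (2 × 3600 + 43 × 60 + 50) = 9830.
Frame index = 9830 × 50 + 38 = 491538.

491538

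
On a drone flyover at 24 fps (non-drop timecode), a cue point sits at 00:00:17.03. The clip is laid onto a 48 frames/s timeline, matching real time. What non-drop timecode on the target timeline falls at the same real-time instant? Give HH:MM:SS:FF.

Source frame index: (0×3600 + 0×60 + 17) × 24 + 3 = 411.
Real time: 411 / (24) = 137/8 s.
Target frame: (137/8) × (48) = 822.
At 48 labels/s: frame 822 → 00:00:17:06.

00:00:17:06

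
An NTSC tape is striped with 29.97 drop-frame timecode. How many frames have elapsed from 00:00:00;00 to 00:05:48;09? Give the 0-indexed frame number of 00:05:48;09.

As if non-drop at 30 labels/s: (0 × 3600 + 5 × 60 + 48) × 30 + 9 = 10449.
Minute boundaries passed: 5; those not divisible by 10: 5 − 0 = 5; dropped labels = 2 × 5 = 10.
Actual frame index = 10449 − 10 = 10439.

10439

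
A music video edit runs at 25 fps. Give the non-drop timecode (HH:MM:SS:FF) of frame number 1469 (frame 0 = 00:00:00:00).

1469 ÷ 25 = 58 full seconds, remainder 19 frames.
58 s = 0 h 0 min 58 s.
Timecode: 00:00:58:19.

00:00:58:19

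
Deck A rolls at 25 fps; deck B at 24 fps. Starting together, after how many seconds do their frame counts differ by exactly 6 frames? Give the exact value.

6 seconds

The gap grows by |24 − 25| = 1 frame per second.
Time for a 6-frame gap: 6 ÷ (1) = 6 s.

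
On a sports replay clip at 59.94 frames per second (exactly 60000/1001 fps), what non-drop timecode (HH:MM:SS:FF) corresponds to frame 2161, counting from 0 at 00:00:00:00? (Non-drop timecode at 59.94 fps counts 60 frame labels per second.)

2161 ÷ 60 = 36 full seconds, remainder 1 frame.
36 s = 0 h 0 min 36 s.
Timecode: 00:00:36:01.

00:00:36:01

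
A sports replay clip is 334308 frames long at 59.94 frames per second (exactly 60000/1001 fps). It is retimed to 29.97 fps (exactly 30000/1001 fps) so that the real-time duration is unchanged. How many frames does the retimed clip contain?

Frames at target rate = 334308 × (30000/1001) / (60000/1001) = 167154.

167154 frames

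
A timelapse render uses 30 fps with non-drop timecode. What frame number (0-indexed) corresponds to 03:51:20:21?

Total seconds to the label: (3 × 3600 + 51 × 60 + 20) = 13880.
Frame index = 13880 × 30 + 21 = 416421.

frame 416421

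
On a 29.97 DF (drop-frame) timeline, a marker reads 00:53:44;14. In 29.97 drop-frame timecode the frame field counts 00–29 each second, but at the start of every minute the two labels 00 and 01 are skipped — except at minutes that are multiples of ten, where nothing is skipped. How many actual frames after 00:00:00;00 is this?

96638

As if non-drop at 30 labels/s: (0 × 3600 + 53 × 60 + 44) × 30 + 14 = 96734.
Minute boundaries passed: 53; those not divisible by 10: 53 − 5 = 48; dropped labels = 2 × 48 = 96.
Actual frame index = 96734 − 96 = 96638.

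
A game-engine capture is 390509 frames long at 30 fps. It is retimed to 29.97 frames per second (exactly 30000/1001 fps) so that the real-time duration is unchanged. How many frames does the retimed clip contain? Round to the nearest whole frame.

Frames at target rate = 390509 × (30000/1001) / (30) = 55787000/143 ≈ 390118.881.
Nearest whole frame: 390119.

390119 frames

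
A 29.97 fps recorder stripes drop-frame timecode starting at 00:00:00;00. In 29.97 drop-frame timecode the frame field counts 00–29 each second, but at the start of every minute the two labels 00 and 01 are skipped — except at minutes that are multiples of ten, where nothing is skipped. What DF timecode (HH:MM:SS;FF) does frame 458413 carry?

Ten DF minutes hold 17982 frames, so frame 458413 lies in block 25 (frames 449550–467531) with 8863 frames into that block.
The block's first minute is 1800 frames and the rest 1798 each; 8863 frames reaches minute 4, so 25 × 18 + 4 × 2 = 458 labels have been skipped so far.
Adding those back, label number 458413 + 458 = 458871 at 30 labels/s is 15295 s + 21 f = 4 h 14 min 55 s frame 21, i.e. 04:14:55;21.

04:14:55;21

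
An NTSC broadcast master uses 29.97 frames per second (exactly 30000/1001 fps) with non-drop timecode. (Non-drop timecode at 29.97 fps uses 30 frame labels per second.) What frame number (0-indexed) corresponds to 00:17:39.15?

Total seconds to the label: (0 × 3600 + 17 × 60 + 39) = 1059.
Frame index = 1059 × 30 + 15 = 31785.

31785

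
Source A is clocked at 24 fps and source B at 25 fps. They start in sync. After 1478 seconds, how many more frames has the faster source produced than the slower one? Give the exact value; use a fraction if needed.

1478 frames

A emits 24 × 1478 = 35472 frames; B emits 25 × 1478 = 36950.
Difference = 1478 frames; B is ahead of A.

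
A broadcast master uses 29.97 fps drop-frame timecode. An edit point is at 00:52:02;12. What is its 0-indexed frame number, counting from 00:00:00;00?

As if non-drop at 30 labels/s: (0 × 3600 + 52 × 60 + 2) × 30 + 12 = 93672.
Minute boundaries passed: 52; those not divisible by 10: 52 − 5 = 47; dropped labels = 2 × 47 = 94.
Actual frame index = 93672 − 94 = 93578.

93578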